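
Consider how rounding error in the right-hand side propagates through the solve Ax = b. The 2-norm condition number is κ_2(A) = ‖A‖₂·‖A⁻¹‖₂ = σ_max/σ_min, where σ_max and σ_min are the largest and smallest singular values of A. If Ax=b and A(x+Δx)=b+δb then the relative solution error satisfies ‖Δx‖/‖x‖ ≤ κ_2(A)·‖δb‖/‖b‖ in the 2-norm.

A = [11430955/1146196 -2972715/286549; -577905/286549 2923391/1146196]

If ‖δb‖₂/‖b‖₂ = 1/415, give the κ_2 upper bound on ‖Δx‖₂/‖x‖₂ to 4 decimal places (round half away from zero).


AᵀA = [80910362425/781537936 -5304939570/48846121; -5304939570/48846121 89196172801/781537936]; tr = 101133493/464648, det = 302934025/14868736
λ_max, λ_min = (101133493/464648 ± √638149293454689/13493610244)/2 = 3481/16, 87025/929296
κ_2(A) = √(λ_max/λ_min) = √((3481/16) / (87025/929296)) = 48.2000
bound on ‖Δx‖/‖x‖: κ·ε = 48.2000·1/415 = 0.1161

0.1161


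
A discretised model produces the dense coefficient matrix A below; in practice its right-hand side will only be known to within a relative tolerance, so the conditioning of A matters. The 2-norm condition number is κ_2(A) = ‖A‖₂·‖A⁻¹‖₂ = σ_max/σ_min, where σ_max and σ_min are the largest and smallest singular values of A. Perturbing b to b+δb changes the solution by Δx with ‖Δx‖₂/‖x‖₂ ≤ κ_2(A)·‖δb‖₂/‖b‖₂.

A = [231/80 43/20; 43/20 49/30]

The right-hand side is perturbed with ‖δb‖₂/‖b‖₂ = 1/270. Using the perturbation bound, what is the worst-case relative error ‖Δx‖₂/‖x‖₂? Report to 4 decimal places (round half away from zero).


0.8000

M = AᵀA = [16589/1280 9331/960; 9331/960 5249/720]. tr(M)=46657/2304, det(M)=9/1024
char-poly roots: 81/4 and 1/2304
κ = σ_max/σ_min = (9/2)/(1/48) = 216.0000
κ_2(A)·‖δb‖/‖b‖ = 0.8000


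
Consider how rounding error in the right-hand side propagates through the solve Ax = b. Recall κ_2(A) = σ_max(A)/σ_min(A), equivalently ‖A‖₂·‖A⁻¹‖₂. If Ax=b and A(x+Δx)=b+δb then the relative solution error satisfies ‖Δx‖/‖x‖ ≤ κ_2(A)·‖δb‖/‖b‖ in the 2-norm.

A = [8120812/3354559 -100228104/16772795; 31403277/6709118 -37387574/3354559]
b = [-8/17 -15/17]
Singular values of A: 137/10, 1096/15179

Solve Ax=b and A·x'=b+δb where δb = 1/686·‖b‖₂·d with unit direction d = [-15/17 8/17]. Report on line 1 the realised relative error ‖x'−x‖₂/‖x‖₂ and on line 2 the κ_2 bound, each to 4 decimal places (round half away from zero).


0.2766
0.2766

from the listed singular values, σ₁ = 137/10, σ_n = 1096/15179
κ_2(A) = (137/10) / (1096/15179) = 189.7375
bound on ‖Δx‖/‖x‖: κ·ε = 189.7375·1/686 = 0.2766
solve Ax = b  →  x = [-0.0281 0.0674]
‖b‖ = 1.0000, ‖x‖ = 0.0730
δb = ε·‖b‖·d = [-0.0013 0.0007]; solving A·Δx = δb gives ‖Δx‖ = 0.0202
relative error = 0.2766
tightness: 0.2766 against a bound of 0.2766; the bound is attained (ratio 1)


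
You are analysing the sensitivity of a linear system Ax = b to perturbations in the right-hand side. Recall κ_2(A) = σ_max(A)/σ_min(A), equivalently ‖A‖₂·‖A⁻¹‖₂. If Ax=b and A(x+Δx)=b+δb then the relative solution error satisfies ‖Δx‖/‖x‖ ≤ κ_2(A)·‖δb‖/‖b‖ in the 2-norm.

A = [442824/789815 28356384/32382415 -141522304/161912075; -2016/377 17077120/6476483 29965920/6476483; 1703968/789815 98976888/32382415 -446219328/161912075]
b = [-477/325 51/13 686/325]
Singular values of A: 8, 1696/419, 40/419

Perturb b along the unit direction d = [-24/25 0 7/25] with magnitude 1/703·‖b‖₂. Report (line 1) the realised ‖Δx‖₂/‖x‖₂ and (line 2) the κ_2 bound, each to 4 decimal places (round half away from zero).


from the listed singular values, σ₁ = 8, σ_n = 40/419
κ = σ_max/σ_min = 8/(40/419) = 83.8000
perturbation bound = 83.8000·1/703 = 0.1192
solve Ax = b  →  x = [14.1767 4.1100 14.8903]
2-norm of b is 4.6904; of x, 20.9665
Δx = A⁻¹·δb where δb = 1/703·4.6904·d; ‖Δx‖ = 0.0699
relative error = 0.0033
tightness: 0.0033 against a bound of 0.1192 (unrounded ratio ≈ 0.0280)

0.0033
0.1192


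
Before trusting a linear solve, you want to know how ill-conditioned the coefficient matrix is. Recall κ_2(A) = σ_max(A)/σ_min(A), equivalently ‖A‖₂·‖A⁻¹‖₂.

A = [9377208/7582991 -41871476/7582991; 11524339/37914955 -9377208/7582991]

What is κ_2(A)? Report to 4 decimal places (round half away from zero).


M = AᵀA = [1386740711641/855171810025 -1232155753992/171034362005; -1232155753992/171034362005 1095272178640/34206872401]. tr(M)=17113947161/508728025, det(M)=11316496/508728025
eigenvalues of AᵀA: λ = (tr ± √(tr²−4·det))/2 = 841/25, 13456/20349121
κ_2(A) = √(λ_max/λ_min) = √((841/25) / (13456/20349121)) = 225.5500

225.5500


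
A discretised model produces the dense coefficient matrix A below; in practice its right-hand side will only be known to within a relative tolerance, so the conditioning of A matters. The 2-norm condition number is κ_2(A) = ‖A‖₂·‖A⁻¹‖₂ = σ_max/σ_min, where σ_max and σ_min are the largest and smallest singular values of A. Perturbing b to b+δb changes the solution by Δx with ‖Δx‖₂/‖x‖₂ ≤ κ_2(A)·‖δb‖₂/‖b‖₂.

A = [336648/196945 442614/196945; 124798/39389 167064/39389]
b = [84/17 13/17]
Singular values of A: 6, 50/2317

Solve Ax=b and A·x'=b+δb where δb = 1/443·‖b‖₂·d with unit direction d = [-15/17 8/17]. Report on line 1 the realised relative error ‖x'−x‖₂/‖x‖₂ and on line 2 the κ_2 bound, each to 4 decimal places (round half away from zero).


σ_max = 6, σ_min = 50/2317
condition number: 6 ÷ (50/2317) = 278.0400
worst-case relative error ≤ 278.0400 × 1/443 = 0.6276
solve Ax = b  →  x = [148.5880 -110.8160]
2-norm of b is 5.0000; of x, 185.3607
with δb = [-0.0100 0.0053], A·Δx = δb → ‖Δx‖ = 0.5230
realised ‖Δx‖/‖x‖ = 0.0028
tightness: 0.0028 against a bound of 0.6276 (unrounded ratio ≈ 0.0045)

0.0028
0.6276


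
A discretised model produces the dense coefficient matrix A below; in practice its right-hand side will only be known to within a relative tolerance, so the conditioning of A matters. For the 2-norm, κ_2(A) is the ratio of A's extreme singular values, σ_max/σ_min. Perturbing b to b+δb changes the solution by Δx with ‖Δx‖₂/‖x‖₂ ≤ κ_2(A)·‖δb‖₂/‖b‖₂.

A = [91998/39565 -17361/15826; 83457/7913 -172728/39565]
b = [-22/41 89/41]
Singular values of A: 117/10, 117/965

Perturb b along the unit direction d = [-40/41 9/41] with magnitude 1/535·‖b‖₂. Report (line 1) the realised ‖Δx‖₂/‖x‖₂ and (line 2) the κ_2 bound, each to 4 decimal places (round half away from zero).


σ_max = 117/10, σ_min = 117/965
κ = σ_max/σ_min = (117/10)/(117/965) = 96.5000
bound on ‖Δx‖/‖x‖: κ·ε = 96.5000·1/535 = 0.1804
solve Ax = b  →  x = [3.3300 7.5477]
‖b‖ = 2.2361, ‖x‖ = 8.2496
Δx = A⁻¹·δb where δb = 1/535·2.2361·d; ‖Δx‖ = 0.0345
dividing the unrounded norms, ‖Δx‖/‖x‖ = 0.0042
realised/bound (from unrounded values) ≈ 0.0232

0.0042
0.1804


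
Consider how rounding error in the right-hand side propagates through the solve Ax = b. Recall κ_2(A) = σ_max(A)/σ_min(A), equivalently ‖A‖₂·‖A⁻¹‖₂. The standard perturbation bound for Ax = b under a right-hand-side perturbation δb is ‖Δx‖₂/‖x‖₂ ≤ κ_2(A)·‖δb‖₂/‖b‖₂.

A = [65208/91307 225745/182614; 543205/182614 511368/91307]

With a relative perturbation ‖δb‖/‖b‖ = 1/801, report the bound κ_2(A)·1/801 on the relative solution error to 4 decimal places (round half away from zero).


M = AᵀA = [185651401/19838116 87001200/4959529; 87001200/4959529 652557841/19838116]. tr(M)=1450189/34322, det(M)=28561/274576
λ_max, λ_min = (1450189/34322 ± √525639500100/294499921)/2 = 169/4, 169/68644
κ_2(A) = √(λ_max/λ_min) = √((169/4) / (169/68644)) = 131.0000
κ_2(A)·‖δb‖/‖b‖ = 0.1635

0.1635


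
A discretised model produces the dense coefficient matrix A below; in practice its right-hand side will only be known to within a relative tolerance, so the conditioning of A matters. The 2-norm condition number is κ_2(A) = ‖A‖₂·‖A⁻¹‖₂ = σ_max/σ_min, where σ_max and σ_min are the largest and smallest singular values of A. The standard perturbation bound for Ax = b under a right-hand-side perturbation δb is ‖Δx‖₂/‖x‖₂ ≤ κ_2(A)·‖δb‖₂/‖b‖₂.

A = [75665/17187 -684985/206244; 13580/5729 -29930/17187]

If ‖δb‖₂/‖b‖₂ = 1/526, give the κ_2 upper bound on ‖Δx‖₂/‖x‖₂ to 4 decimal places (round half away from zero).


AᵀA = [25553425/1022121 -229970825/12265452; -229970825/12265452 2069897425/147185424]; tr = 5749590625/147185424, det = 390625/9199089
solving λ² − 5749590625/147185424·λ + 390625/9199089 = 0 gives λ = 625/16, 10000/9199089
κ = σ_max/σ_min = (25/4)/(100/3033) = 189.5625
perturbation bound = 189.5625·1/526 = 0.3604

0.3604


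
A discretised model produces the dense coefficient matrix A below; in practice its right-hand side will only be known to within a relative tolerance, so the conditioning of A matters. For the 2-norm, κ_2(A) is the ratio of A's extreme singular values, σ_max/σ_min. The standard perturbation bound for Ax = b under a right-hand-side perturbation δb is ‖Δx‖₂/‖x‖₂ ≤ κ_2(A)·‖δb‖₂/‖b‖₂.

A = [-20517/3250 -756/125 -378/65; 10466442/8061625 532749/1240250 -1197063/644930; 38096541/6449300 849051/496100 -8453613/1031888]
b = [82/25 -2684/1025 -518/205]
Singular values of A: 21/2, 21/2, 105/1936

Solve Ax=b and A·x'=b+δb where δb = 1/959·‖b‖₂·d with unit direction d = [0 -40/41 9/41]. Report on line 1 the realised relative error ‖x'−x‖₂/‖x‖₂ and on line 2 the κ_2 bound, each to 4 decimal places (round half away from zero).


from the listed singular values, σ₁ = 21/2, σ_n = 105/1936
condition number: (21/2) ÷ (105/1936) = 193.6000
bound on ‖Δx‖/‖x‖: κ·ε = 193.6000·1/959 = 0.2019
solve Ax = b  →  x = [20.0692 -29.7295 8.5685]
2-norm of b is 4.8990; of x, 36.8787
δb = ε·‖b‖·d = [0.0000 -0.0050 0.0011]; solving A·Δx = δb gives ‖Δx‖ = 0.0942
relative error = 0.0026
realised/bound (from unrounded values) ≈ 0.0127

0.0026
0.2019


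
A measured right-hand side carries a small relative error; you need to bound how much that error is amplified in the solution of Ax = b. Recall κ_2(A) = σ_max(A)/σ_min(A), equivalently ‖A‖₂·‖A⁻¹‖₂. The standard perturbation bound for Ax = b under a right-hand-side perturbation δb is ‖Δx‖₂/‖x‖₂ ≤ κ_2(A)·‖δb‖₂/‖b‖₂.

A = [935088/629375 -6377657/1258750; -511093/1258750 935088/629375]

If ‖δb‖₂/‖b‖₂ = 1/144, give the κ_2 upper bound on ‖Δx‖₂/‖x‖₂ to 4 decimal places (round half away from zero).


1.3986

form AᵀA = [6014038921/2535122500 -5153269968/633780625; -5153269968/633780625 70675307329/2535122500] with trace 61351477/2028098 and determinant 366025/16224784
eigenvalues of AᵀA: λ = (tr ± √(tr²−4·det))/2 = 121/4, 3025/4056196
σ_max=√(121/4)=(11/2), σ_min=√(3025/4056196)=(55/2014) → κ = 201.4000
worst-case relative error ≤ 201.4000 × 1/144 = 1.3986


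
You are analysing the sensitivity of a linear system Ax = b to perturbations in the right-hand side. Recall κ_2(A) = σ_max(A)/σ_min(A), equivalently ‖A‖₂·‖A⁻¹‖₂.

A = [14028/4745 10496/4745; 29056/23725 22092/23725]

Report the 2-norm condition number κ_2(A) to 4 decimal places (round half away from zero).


365.0000

M = AᵀA = [34105744/3330625 25579008/3330625; 25579008/3330625 19184656/3330625]. tr(M)=2131616/133225, det(M)=256/133225
eigenvalues of AᵀA: λ = (tr ± √(tr²−4·det))/2 = 16, 16/133225
κ = σ_max/σ_min = 4/(4/365) = 365.0000


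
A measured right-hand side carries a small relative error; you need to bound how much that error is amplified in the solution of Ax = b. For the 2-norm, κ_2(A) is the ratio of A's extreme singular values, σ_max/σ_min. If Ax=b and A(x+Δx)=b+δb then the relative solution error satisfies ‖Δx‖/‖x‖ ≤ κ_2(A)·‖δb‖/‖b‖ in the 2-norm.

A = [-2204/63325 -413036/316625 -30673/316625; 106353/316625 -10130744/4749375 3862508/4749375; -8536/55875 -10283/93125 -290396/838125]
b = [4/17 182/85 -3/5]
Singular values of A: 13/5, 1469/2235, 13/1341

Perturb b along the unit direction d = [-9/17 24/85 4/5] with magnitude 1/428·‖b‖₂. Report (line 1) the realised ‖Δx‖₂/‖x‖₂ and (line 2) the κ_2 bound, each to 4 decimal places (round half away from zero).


largest singular value 13/5, smallest 13/1341
κ = σ_max/σ_min = (13/5)/(13/1341) = 268.2000
perturbation bound = 268.2000·1/428 = 0.6266
solve Ax = b  →  x = [0.6446 -0.3125 1.5470]
‖b‖ = 2.2361, ‖x‖ = 1.7048
with δb = [-0.0028 0.0015 0.0042], A·Δx = δb → ‖Δx‖ = 0.5389
dividing the unrounded norms, ‖Δx‖/‖x‖ = 0.3161
tightness: 0.3161 against a bound of 0.6266 (unrounded ratio ≈ 0.5045)

0.3161
0.6266


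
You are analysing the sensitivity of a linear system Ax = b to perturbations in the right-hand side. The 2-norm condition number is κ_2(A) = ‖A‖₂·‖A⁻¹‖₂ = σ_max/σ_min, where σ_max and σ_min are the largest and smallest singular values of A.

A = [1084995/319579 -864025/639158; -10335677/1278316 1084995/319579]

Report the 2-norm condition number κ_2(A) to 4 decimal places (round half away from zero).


form AᵀA = [57196925557/743783248 -5957707545/185945812; -5957707545/185945812 2483111425/185945812] with trace 5163797789/57214096 and determinant 81450625/228856384
solving λ² − 5163797789/57214096·λ + 81450625/228856384 = 0 gives λ = 361/4, 225625/57214096
κ_2(A) = √(λ_max/λ_min) = √((361/4) / (225625/57214096)) = 151.2800

151.2800


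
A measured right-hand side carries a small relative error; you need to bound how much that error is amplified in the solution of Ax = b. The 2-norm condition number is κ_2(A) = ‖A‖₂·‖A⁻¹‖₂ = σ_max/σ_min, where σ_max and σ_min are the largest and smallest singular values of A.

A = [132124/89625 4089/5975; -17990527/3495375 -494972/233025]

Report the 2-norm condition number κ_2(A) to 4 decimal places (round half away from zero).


86.0400

AᵀA = [560337248929/19548234225 15562456064/1303215615; 15562456064/1303215615 432685249/86881041]; tr = 3891665266/115670025, det = 707281/4626801
eigenvalues of AᵀA: λ = (tr ± √(tr²−4·det))/2 = 841/25, 21025/4626801
κ = σ_max/σ_min = (29/5)/(145/2151) = 86.0400


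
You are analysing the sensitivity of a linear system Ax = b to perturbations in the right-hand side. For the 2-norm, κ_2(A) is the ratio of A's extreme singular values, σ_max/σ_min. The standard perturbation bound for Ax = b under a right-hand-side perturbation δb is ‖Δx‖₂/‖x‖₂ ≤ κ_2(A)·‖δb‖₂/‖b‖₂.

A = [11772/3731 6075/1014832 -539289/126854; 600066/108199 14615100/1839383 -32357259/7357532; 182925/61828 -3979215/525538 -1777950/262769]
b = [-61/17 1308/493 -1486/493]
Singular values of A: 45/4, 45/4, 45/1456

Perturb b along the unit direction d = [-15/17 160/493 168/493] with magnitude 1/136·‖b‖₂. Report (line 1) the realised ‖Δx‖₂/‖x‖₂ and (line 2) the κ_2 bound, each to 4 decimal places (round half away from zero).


0.0132
2.6765

largest singular value 45/4, smallest 45/1456
condition number: (45/4) ÷ (45/1456) = 364.0000
perturbation bound = 364.0000·1/136 = 2.6765
solve Ax = b  →  x = [75.7151 -20.9604 57.0086]
‖b‖₂ = 5.3852 and ‖x‖₂ = 97.0675
re-solving with b+δb shifts x by Δx of norm 1.2812
realised ‖Δx‖/‖x‖ = 0.0132
realised/bound (from unrounded values) ≈ 0.0049


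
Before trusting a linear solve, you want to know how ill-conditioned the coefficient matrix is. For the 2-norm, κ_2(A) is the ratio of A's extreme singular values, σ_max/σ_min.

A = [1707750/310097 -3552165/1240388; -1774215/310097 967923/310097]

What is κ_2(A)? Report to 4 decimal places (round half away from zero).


M = AᵀA = [7210759725/114340249 -7690501665/228680498; -7690501665/228680498 32827437729/1829443984]. tr(M)=512801361/6330256, det(M)=4100625/6330256
λ_max, λ_min = (512801361/6330256 ± √262861403819412321/40072141025536)/2 = 81, 50625/6330256
κ = σ_max/σ_min = 9/(225/2516) = 100.6400

100.6400


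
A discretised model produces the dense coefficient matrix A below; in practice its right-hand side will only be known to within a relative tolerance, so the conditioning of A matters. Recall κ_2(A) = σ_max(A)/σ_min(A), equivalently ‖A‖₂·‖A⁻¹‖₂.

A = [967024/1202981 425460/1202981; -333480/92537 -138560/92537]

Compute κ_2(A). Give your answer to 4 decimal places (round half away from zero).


AᵀA = [11736728896/860894281 4890191040/860894281; 4890191040/860894281 2037850000/860894281]; tr = 81506384/5094049, det = 25600/5094049
eigenvalues of AᵀA: λ = (tr ± √(tr²−4·det))/2 = 16, 1600/5094049
so κ_2 = √(16 / (1600/5094049)) = 225.7000

225.7000


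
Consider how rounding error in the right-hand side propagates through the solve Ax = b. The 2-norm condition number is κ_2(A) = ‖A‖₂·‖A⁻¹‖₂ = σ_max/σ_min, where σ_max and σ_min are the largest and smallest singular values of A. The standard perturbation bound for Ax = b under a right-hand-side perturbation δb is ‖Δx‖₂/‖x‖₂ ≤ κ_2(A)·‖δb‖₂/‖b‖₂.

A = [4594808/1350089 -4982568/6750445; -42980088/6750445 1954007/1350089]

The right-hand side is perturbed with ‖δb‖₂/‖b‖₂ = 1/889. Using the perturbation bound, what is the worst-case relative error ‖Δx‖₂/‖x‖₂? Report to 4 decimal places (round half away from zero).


0.2724

AᵀA = [8218319994496/157676497225 -73963554408/6307059889; -73963554408/6307059889 416192276041/157676497225]; tr = 5136533177/93799225, det = 119946304/2344980625
char-poly roots: 1369/25 and 87616/93799225
so κ_2 = √((1369/25) / (87616/93799225)) = 242.1250
bound on ‖Δx‖/‖x‖: κ·ε = 242.1250·1/889 = 0.2724


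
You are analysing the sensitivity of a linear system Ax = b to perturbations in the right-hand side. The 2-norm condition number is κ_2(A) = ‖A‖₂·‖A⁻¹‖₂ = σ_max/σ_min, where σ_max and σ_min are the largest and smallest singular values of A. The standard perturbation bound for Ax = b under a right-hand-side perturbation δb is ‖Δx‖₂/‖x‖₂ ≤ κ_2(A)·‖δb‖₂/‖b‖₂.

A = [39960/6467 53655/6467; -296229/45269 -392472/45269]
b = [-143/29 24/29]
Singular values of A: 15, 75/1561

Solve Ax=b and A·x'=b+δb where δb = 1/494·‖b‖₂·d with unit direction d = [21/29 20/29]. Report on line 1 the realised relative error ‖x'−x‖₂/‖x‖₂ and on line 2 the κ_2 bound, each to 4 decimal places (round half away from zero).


σ_max = 15, σ_min = 75/1561
κ = σ_max/σ_min = 15/(75/1561) = 312.2000
perturbation bound = 312.2000·1/494 = 0.6320
solve Ax = b  →  x = [49.7920 -37.6773]
‖b‖ = 5.0000, ‖x‖ = 62.4406
re-solving with b+δb shifts x by Δx of norm 0.2107
realised ‖Δx‖/‖x‖ = 0.0034
realised/bound (from unrounded values) ≈ 0.0053

0.0034
0.6320


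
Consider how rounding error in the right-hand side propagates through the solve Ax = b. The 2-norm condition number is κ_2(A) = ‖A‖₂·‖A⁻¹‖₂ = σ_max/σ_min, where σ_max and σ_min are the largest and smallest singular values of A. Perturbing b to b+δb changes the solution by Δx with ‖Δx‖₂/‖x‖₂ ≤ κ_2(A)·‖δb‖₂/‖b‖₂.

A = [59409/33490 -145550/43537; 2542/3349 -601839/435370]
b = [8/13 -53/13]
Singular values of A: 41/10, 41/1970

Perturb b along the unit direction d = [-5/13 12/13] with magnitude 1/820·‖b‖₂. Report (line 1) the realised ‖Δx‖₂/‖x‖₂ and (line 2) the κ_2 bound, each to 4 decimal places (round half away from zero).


0.0013
0.2402

from the listed singular values, σ₁ = 41/10, σ_n = 41/1970
condition number: (41/10) ÷ (41/1970) = 197.0000
κ_2(A)·‖δb‖/‖b‖ = 0.2402
solve Ax = b  →  x = [-169.6987 -90.2296]
‖b‖ = 4.1231, ‖x‖ = 192.1953
re-solving with b+δb shifts x by Δx of norm 0.2416
realised ‖Δx‖/‖x‖ = 0.0013
so the bound overstates the realised error by a factor of ≈ 191.1182 (computed from the unrounded values)


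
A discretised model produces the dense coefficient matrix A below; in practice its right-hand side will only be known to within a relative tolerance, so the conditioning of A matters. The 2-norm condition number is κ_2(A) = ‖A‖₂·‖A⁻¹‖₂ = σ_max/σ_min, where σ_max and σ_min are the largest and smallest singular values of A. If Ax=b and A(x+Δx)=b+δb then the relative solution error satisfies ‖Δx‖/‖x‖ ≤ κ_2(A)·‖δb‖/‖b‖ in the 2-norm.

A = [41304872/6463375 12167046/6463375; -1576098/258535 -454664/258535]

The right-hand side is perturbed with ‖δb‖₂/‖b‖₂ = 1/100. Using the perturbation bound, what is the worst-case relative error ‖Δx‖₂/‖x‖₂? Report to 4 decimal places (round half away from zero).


3.5660

form AᵀA = [3874727130724/49673265625 1130119103232/49673265625; 1130119103232/49673265625 329651134276/49673265625] with trace 6727005224/79477225 and determinant 4477456/79477225
char-poly roots: 2116/25 and 2116/3179089
κ_2(A) = √(λ_max/λ_min) = √((2116/25) / (2116/3179089)) = 356.6000
bound on ‖Δx‖/‖x‖: κ·ε = 356.6000·1/100 = 3.5660


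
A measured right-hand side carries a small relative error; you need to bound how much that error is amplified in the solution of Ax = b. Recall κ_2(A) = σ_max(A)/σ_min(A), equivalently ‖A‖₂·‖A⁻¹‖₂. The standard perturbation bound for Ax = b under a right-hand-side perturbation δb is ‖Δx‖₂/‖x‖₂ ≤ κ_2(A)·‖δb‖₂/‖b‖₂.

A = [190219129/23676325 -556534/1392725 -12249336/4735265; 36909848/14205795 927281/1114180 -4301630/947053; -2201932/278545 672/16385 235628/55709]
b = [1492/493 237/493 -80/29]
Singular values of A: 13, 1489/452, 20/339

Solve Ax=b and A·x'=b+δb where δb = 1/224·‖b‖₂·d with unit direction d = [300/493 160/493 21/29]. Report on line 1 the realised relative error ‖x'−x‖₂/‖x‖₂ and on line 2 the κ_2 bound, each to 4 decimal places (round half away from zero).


0.7218
0.9837

largest singular value 13, smallest 20/339
κ_2(A) = 13 / (20/339) = 220.3500
κ_2(A)·‖δb‖/‖b‖ = 0.9837
solve Ax = b  →  x = [0.4086 -0.0850 0.1123]
2-norm of b is 4.1231; of x, 0.4322
re-solving with b+δb shifts x by Δx of norm 0.3120
realised ‖Δx‖/‖x‖ = 0.7218
so the bound overstates the realised error by a factor of ≈ 1.3628 (computed from the unrounded values)


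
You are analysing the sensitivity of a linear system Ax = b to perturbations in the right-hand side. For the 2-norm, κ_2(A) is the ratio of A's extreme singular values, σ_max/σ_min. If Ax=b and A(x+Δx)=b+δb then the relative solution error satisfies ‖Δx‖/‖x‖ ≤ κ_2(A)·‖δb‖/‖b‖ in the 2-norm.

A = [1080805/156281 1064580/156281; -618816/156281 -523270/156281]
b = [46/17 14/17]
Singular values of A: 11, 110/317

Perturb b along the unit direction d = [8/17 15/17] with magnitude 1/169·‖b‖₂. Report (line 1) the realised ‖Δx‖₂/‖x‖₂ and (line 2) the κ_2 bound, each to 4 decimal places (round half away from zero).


from the listed singular values, σ₁ = 11, σ_n = 110/317
condition number: 11 ÷ (110/317) = 31.7000
bound on ‖Δx‖/‖x‖: κ·ε = 31.7000·1/169 = 0.1876
solve Ax = b  →  x = [-3.8433 4.2991]
‖b‖ = 2.8284, ‖x‖ = 5.7665
δb = ε·‖b‖·d = [0.0079 0.0148]; solving A·Δx = δb gives ‖Δx‖ = 0.0482
relative error = 0.0084
tightness: 0.0084 against a bound of 0.1876 (unrounded ratio ≈ 0.0446)

0.0084
0.1876


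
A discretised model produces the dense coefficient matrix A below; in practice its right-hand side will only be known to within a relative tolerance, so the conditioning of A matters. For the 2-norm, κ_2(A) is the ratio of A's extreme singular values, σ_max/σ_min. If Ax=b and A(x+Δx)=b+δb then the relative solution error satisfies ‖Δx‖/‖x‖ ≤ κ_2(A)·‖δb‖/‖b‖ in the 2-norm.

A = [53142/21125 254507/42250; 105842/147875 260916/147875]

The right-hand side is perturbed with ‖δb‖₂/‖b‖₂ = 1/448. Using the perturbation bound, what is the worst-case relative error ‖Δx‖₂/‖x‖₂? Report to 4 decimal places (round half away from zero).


M = AᵀA = [239331304/34987225 22974633/1399489; 22974633/1399489 5513960761/139948900]. tr(M)=38291633/828100, det(M)=83521/5175625
solving λ² − 38291633/828100·λ + 83521/5175625 = 0 gives λ = 1156/25, 289/828100
so κ_2 = √((1156/25) / (289/828100)) = 364.0000
perturbation bound = 364.0000·1/448 = 0.8125

0.8125


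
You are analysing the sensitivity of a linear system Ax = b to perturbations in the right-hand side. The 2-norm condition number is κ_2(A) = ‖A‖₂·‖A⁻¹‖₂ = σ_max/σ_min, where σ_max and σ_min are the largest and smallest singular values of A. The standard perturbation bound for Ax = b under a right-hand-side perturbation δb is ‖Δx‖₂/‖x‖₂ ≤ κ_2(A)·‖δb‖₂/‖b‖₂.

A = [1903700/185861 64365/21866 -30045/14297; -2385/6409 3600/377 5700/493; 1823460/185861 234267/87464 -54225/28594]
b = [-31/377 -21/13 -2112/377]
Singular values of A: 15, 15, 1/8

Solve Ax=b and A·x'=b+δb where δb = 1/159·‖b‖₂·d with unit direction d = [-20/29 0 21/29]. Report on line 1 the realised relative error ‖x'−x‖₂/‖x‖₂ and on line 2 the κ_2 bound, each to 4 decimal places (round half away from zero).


0.0092
0.7547

from the listed singular values, σ₁ = 15, σ_n = 1/8
κ_2(A) = 15 / (1/8) = 120.0000
perturbation bound = 120.0000·1/159 = 0.7547
solve Ax = b  →  x = [-10.6300 23.0345 -19.5063]
‖b‖₂ = 5.8310 and ‖x‖₂ = 32.0012
Δx = A⁻¹·δb where δb = 1/159·5.8310·d; ‖Δx‖ = 0.2934
dividing the unrounded norms, ‖Δx‖/‖x‖ = 0.0092
tightness: 0.0092 against a bound of 0.7547 (unrounded ratio ≈ 0.0121)


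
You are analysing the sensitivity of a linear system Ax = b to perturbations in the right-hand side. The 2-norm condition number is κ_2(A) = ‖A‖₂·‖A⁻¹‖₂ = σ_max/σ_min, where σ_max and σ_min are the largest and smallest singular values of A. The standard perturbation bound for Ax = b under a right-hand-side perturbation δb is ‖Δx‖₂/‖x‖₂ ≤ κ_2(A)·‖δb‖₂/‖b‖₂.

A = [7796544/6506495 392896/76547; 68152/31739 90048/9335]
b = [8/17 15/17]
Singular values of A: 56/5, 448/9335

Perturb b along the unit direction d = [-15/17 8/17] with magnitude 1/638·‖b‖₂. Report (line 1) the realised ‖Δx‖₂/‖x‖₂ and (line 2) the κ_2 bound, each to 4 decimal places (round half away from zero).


0.3658
0.3658

from the listed singular values, σ₁ = 56/5, σ_n = 448/9335
κ = σ_max/σ_min = (56/5)/(448/9335) = 233.3750
bound on ‖Δx‖/‖x‖: κ·ε = 233.3750·1/638 = 0.3658
solve Ax = b  →  x = [0.0196 0.0871]
‖b‖ = 1.0000, ‖x‖ = 0.0893
Δx = A⁻¹·δb where δb = 1/638·1.0000·d; ‖Δx‖ = 0.0327
relative error = 0.3658
so the bound is sharp here: realised error equals the bound


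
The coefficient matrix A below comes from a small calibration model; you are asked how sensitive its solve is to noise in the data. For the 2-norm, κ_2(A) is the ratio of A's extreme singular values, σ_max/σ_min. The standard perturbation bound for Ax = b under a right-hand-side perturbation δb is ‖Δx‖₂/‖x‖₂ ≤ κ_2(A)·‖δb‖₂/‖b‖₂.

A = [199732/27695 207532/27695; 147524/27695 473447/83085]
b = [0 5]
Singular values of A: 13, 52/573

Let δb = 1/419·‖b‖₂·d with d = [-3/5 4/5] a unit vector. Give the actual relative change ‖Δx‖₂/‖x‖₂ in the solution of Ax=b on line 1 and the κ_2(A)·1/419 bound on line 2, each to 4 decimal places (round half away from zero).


0.0030
0.3419

from the listed singular values, σ₁ = 13, σ_n = 52/573
condition number: 13 ÷ (52/573) = 143.2500
perturbation bound = 143.2500·1/419 = 0.3419
solve Ax = b  →  x = [-31.7586 30.5650]
2-norm of b is 5.0000; of x, 44.0775
δb = ε·‖b‖·d = [-0.0072 0.0095]; solving A·Δx = δb gives ‖Δx‖ = 0.1315
dividing the unrounded norms, ‖Δx‖/‖x‖ = 0.0030
so the bound overstates the realised error by a factor of ≈ 114.6016 (computed from the unrounded values)


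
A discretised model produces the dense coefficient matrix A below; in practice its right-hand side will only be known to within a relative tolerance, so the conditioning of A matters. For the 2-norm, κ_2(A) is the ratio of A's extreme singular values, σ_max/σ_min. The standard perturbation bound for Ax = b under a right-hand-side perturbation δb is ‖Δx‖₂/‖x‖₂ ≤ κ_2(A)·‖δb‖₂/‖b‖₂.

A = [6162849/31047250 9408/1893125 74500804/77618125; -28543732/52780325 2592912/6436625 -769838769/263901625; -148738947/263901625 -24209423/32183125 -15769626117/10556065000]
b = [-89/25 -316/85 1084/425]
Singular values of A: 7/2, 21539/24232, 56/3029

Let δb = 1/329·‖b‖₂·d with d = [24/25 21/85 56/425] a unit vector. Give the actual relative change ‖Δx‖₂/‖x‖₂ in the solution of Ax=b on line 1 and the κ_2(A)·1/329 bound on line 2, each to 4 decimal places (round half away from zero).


0.0044
0.5754

σ_max = 7/2, σ_min = 56/3029
condition number: (7/2) ÷ (56/3029) = 189.3125
κ_2(A)·‖δb‖/‖b‖ = 0.5754
solve Ax = b  →  x = [201.4704 -64.9001 -45.0380]
2-norm of b is 5.7446; of x, 216.4041
re-solving with b+δb shifts x by Δx of norm 0.9444
dividing the unrounded norms, ‖Δx‖/‖x‖ = 0.0044
so the bound overstates the realised error by a factor of ≈ 131.8489 (computed from the unrounded values)


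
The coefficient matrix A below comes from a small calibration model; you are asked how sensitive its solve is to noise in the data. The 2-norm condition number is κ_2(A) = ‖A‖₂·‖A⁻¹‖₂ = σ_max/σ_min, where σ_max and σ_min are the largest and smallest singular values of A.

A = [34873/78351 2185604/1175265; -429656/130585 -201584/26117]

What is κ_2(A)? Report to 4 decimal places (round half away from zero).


AᵀA = [1006449529/91298025 287297620/10955763; 287297620/10955763 51793566736/821682225]; tr = 360068713/4862025, det = 875213056/121550625
eigenvalues of AᵀA: λ = (tr ± √(tr²−4·det))/2 = 1849/25, 473344/4862025
κ_2(A) = √(λ_max/λ_min) = √((1849/25) / (473344/4862025)) = 27.5625

27.5625


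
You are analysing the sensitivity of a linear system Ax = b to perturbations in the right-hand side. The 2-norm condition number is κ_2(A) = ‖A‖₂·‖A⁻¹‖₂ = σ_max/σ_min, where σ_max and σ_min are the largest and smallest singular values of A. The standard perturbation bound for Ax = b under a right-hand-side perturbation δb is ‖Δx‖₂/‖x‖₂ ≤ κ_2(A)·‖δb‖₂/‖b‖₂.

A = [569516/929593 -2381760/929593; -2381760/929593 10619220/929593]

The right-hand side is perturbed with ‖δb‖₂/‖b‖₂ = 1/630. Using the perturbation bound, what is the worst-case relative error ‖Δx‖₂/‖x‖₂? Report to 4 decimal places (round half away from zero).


AᵀA = [3567596176/514064929 -15852994560/514064929; -15852994560/514064929 70458426000/514064929]; tr = 44036896/305809, det = 57600/305809
char-poly roots: 144 and 400/305809
κ_2(A) = √(λ_max/λ_min) = √(144 / (400/305809)) = 331.8000
perturbation bound = 331.8000·1/630 = 0.5267

0.5267


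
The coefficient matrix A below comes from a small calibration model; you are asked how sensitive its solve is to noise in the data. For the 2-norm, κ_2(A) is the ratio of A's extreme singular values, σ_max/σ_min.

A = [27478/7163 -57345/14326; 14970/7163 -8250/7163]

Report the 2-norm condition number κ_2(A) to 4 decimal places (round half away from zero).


M = AᵀA = [199784/10469 -185955/10469; -185955/10469 726525/41876]. tr(M)=52609/1444, det(M)=5625/361
char-poly roots: 36 and 625/1444
κ = σ_max/σ_min = 6/(25/38) = 9.1200

9.1200


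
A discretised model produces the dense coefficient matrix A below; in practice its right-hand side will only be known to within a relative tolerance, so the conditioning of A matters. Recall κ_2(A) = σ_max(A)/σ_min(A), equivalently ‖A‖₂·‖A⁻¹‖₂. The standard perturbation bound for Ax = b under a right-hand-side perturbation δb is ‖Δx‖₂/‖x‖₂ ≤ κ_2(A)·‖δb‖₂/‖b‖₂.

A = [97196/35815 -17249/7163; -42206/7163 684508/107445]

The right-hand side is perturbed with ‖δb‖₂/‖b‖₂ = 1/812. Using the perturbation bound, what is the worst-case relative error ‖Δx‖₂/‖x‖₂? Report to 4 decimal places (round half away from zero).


AᵀA = [319412564/7590025 -40141948/910803; -40141948/910803 3168609481/68310225]; tr = 7185877/81225, det = 19518724/2030625
λ_max, λ_min = (7185877/81225 ± √2055326516881/263900025)/2 = 2209/25, 8836/81225
κ_2(A) = √(λ_max/λ_min) = √((2209/25) / (8836/81225)) = 28.5000
bound on ‖Δx‖/‖x‖: κ·ε = 28.5000·1/812 = 0.0351

0.0351


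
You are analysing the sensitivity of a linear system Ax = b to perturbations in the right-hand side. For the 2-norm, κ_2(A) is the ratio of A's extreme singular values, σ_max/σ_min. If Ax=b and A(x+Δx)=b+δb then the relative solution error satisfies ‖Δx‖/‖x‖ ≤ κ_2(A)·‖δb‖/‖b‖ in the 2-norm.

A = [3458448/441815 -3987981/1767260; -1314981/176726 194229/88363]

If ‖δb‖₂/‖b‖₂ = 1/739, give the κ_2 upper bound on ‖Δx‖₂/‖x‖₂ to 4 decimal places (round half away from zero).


M = AᵀA = [108291113001/928420900 -15792269409/464210450; -15792269409/464210450 36853691121/3713683600]. tr(M)=18800725725/148547344, det(M)=102515625/594189376
solving λ² − 18800725725/148547344·λ + 102515625/594189376 = 0 gives λ = 2025/16, 50625/37136836
κ = σ_max/σ_min = (45/4)/(225/6094) = 304.7000
perturbation bound = 304.7000·1/739 = 0.4123

0.4123


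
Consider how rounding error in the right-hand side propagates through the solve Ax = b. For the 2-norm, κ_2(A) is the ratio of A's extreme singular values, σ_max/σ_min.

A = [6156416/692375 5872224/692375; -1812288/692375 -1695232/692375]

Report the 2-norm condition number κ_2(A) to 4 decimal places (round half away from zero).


M = AᵀA = [65897353216/767013025 12551712768/153402605; 12551712768/153402605 59770921984/767013025]. tr(M)=5977088/36481, det(M)=4194304/22800625
solving λ² − 5977088/36481·λ + 4194304/22800625 = 0 gives λ = 4096/25, 1024/912025
σ_max=√(4096/25)=(64/5), σ_min=√(1024/912025)=(32/955) → κ = 382.0000

382.0000


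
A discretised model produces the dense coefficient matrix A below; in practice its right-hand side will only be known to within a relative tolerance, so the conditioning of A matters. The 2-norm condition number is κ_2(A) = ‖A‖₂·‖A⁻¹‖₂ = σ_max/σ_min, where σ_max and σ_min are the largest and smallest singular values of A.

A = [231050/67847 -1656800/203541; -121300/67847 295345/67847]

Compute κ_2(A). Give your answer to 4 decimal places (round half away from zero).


AᵀA = [235632500/15928081 -1696469500/47784243; -1696469500/47784243 12214686025/143352729]; tr = 84824725/848241, det = 62500/848241
char-poly roots: 100 and 625/848241
κ_2(A) = √(λ_max/λ_min) = √(100 / (625/848241)) = 368.4000

368.4000


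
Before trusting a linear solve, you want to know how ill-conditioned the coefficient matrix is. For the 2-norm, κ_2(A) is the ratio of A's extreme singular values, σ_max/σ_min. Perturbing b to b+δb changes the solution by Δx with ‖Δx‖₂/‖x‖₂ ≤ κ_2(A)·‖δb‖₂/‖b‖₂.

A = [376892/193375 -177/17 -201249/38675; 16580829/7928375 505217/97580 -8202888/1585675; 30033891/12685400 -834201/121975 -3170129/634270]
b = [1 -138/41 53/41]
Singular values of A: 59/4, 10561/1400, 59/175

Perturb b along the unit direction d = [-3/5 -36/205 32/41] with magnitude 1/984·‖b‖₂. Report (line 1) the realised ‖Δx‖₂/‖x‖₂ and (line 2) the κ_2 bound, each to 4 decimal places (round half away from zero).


largest singular value 59/4, smallest 59/175
condition number: (59/4) ÷ (59/175) = 43.7500
perturbation bound = 43.7500·1/984 = 0.0445
solve Ax = b  →  x = [2.6275 -0.3068 1.4058]
‖b‖ = 3.7417, ‖x‖ = 2.9957
Δx = A⁻¹·δb where δb = 1/984·3.7417·d; ‖Δx‖ = 0.0113
dividing the unrounded norms, ‖Δx‖/‖x‖ = 0.0038
tightness: 0.0038 against a bound of 0.0445 (unrounded ratio ≈ 0.0847)

0.0038
0.0445


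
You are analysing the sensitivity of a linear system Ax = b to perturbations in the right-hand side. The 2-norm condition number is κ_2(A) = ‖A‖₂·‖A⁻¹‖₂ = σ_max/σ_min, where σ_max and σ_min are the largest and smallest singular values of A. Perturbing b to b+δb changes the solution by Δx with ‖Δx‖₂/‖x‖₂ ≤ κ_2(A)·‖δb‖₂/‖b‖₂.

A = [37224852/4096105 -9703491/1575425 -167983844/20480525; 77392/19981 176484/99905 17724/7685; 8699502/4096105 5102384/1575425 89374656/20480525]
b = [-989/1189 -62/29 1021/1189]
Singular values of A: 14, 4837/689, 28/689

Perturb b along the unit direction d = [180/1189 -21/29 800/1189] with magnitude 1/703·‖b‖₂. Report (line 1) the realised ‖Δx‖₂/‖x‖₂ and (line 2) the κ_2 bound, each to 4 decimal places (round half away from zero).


0.0017
0.4900

largest singular value 14, smallest 28/689
κ = σ_max/σ_min = 14/(28/689) = 344.5000
bound on ‖Δx‖/‖x‖: κ·ε = 344.5000·1/703 = 0.4900
solve Ax = b  →  x = [-0.1568 -39.3884 29.5059]
‖b‖ = 2.4495, ‖x‖ = 49.2145
with δb = [0.0005 -0.0025 0.0023], A·Δx = δb → ‖Δx‖ = 0.0857
dividing the unrounded norms, ‖Δx‖/‖x‖ = 0.0017
tightness: 0.0017 against a bound of 0.4900 (unrounded ratio ≈ 0.0036)


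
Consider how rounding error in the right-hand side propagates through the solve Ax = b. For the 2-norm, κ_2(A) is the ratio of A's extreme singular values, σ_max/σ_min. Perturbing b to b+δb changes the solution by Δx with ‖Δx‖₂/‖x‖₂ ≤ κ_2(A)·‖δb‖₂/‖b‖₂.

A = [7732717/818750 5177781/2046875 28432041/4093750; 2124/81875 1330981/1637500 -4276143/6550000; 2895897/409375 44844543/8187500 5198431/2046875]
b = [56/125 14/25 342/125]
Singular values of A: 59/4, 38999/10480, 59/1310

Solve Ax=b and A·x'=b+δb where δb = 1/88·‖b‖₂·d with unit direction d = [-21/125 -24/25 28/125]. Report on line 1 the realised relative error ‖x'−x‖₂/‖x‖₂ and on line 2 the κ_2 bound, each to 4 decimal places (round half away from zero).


largest singular value 59/4, smallest 59/1310
κ_2(A) = (59/4) / (59/1310) = 327.5000
bound on ‖Δx‖/‖x‖: κ·ε = 327.5000·1/88 = 3.7216
solve Ax = b  →  x = [0.1085 0.4788 -0.2574]
‖b‖ = 2.8284, ‖x‖ = 0.5543
Δx = A⁻¹·δb where δb = 1/88·2.8284·d; ‖Δx‖ = 0.7136
dividing the unrounded norms, ‖Δx‖/‖x‖ = 1.2875
so the bound overstates the realised error by a factor of ≈ 2.8906 (computed from the unrounded values)

1.2875
3.7216


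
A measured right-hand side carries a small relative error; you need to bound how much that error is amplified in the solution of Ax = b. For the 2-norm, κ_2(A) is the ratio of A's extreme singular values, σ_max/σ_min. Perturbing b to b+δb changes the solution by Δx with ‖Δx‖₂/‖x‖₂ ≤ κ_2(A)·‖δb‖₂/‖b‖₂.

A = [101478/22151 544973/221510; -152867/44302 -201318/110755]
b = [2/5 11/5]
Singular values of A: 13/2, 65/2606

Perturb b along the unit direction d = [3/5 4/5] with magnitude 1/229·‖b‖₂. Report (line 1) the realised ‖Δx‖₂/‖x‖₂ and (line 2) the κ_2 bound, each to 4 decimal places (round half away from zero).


0.0049
1.1380

σ_max = 13/2, σ_min = 65/2606
condition number: (13/2) ÷ (65/2606) = 260.6000
bound on ‖Δx‖/‖x‖: κ·ε = 260.6000·1/229 = 1.1380
solve Ax = b  →  x = [-37.8697 70.6787]
‖b‖ = 2.2361, ‖x‖ = 80.1848
with δb = [0.0059 0.0078], A·Δx = δb → ‖Δx‖ = 0.3915
realised ‖Δx‖/‖x‖ = 0.0049
realised/bound (from unrounded values) ≈ 0.0043
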